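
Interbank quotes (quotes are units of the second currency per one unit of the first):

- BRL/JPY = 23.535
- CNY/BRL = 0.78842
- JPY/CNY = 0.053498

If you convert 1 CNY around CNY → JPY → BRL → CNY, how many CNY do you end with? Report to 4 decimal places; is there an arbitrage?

1.0074 (arbitrage exists)

Around CNY → JPY → BRL → CNY: 1 ÷ 0.053498 ÷ 23.535 ÷ 0.78842 = 1.007374
Product > 1; profitable direction is CNY → JPY → BRL → CNY.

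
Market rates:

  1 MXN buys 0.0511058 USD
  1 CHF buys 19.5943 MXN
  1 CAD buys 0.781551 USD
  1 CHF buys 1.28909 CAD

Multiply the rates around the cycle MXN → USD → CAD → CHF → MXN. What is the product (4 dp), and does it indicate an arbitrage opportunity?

0.9939 (arbitrage exists)

Around MXN → USD → CAD → CHF → MXN: 1 × 0.0511058 ÷ 0.781551 ÷ 1.28909 × 19.5943 = 0.993938
Product < 1; profitable direction is MXN → CHF → CAD → USD → MXN.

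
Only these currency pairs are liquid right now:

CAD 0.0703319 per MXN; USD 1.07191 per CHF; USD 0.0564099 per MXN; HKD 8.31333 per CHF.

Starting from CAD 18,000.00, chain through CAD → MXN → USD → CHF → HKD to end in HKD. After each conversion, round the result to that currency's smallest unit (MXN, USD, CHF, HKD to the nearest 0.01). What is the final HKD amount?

HKD 111,967.50

CAD 18,000.00 ÷ 0.0703319 = MXN 255,929.39
MXN 255,929.39 × 0.0564099 = USD 14,436.95
USD 14,436.95 ÷ 1.07191 = CHF 13,468.43
CHF 13,468.43 × 8.31333 = HKD 111,967.50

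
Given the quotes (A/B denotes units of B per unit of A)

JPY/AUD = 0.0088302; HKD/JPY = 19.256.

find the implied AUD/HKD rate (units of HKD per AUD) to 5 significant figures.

AUD/HKD = 5.8812

1 AUD ÷ 0.0088302 = 113.248 JPY
113.248 JPY ÷ 19.256 = 5.88117 HKD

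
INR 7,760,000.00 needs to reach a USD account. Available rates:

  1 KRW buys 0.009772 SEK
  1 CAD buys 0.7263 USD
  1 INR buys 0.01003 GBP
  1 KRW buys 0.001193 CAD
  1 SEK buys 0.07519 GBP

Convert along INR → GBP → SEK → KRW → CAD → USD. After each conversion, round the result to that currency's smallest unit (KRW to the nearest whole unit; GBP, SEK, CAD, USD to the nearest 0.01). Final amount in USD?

USD 91,785.82

INR 7,760,000.00 × 0.01003 = GBP 77,832.80
GBP 77,832.80 ÷ 0.07519 = SEK 1,035,148.29
SEK 1,035,148.29 ÷ 0.009772 = KRW 105,930,034
KRW 105,930,034 × 0.001193 = CAD 126,374.53
CAD 126,374.53 × 0.7263 = USD 91,785.82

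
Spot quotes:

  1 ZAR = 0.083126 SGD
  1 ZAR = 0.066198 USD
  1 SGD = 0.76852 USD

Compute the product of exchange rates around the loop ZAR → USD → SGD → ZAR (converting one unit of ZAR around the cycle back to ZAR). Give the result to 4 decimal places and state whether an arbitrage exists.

Around ZAR → USD → SGD → ZAR: 1 × 0.066198 ÷ 0.76852 ÷ 0.083126 = 1.036222
Product > 1; profitable direction is ZAR → USD → SGD → ZAR.

1.0362 (arbitrage exists)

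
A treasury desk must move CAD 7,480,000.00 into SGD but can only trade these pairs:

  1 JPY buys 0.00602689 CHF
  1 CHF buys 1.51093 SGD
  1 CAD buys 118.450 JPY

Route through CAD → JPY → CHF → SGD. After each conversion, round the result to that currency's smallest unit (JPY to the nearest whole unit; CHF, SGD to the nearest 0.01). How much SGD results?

CAD 7,480,000.00 × 118.450 = JPY 886,006,000
JPY 886,006,000 × 0.00602689 = CHF 5,339,860.70
CHF 5,339,860.70 × 1.51093 = SGD 8,068,155.73

SGD 8,068,155.73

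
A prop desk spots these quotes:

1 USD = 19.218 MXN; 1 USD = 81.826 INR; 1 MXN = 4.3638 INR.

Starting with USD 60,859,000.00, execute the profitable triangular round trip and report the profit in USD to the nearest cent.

Profitable loop is USD → MXN → INR → USD:
USD 60,859,000.00 × 19.218 = MXN 1,169,588,262.00
MXN 1,169,588,262.00 × 4.3638 = INR 5,103,849,257.72
INR 5,103,849,257.72 ÷ 81.826 = USD 62,374,419.59
Profit = USD 62,374,419.59 − USD 60,859,000.00

Profit: USD 1,515,419.59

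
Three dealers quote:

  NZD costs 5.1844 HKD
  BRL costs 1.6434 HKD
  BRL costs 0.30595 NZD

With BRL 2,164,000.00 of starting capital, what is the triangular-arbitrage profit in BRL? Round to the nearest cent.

Profitable loop is BRL → HKD → NZD → BRL:
BRL 2,164,000.00 × 1.6434 = HKD 3,556,317.60
HKD 3,556,317.60 ÷ 5.1844 = NZD 685,965.13
NZD 685,965.13 ÷ 0.30595 = BRL 2,242,082.45
Profit = BRL 2,242,082.45 − BRL 2,164,000.00

Profit: BRL 78,082.45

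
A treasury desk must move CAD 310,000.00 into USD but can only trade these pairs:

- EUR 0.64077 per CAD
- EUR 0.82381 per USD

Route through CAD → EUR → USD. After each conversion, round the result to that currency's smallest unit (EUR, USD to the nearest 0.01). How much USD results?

USD 241,121.98

CAD 310,000.00 × 0.64077 = EUR 198,638.70
EUR 198,638.70 ÷ 0.82381 = USD 241,121.98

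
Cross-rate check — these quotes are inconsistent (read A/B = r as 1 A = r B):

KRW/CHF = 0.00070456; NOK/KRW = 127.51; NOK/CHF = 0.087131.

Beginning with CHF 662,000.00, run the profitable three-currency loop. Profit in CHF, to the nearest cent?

Profit: CHF 20,570.51

Profitable loop is CHF → NOK → KRW → CHF:
CHF 662,000.00 ÷ 0.087131 = NOK 7,597,755.10
NOK 7,597,755.10 × 127.51 = KRW 968,789,753
KRW 968,789,753 × 0.00070456 = CHF 682,570.51
Profit = CHF 682,570.51 − CHF 662,000.00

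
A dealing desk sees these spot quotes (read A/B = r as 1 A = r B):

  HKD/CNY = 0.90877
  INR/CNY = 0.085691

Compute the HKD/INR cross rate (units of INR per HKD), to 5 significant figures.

1 HKD × 0.90877 = 0.90877 CNY
0.90877 CNY ÷ 0.085691 = 10.6052 INR

HKD/INR = 10.605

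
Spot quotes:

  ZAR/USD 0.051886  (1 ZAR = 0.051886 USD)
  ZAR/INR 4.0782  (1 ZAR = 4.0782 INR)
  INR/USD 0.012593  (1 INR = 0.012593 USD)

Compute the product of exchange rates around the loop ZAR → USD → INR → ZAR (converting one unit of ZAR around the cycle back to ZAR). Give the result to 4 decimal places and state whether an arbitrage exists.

Around ZAR → USD → INR → ZAR: 1 × 0.051886 ÷ 0.012593 ÷ 4.0782 = 1.010305
Product > 1; profitable direction is ZAR → USD → INR → ZAR.

1.0103 (arbitrage exists)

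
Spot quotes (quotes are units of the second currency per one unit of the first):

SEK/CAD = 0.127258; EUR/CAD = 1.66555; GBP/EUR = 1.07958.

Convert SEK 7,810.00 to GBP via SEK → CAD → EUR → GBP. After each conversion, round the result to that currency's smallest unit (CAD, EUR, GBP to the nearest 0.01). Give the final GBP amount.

GBP 552.74

SEK 7,810.00 × 0.127258 = CAD 993.88
CAD 993.88 ÷ 1.66555 = EUR 596.73
EUR 596.73 ÷ 1.07958 = GBP 552.74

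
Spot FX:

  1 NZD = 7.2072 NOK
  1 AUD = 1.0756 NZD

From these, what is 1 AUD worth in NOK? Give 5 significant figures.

1 AUD × 1.0756 = 1.0756 NZD
1.0756 NZD × 7.2072 = 7.75206 NOK

AUD/NOK = 7.7521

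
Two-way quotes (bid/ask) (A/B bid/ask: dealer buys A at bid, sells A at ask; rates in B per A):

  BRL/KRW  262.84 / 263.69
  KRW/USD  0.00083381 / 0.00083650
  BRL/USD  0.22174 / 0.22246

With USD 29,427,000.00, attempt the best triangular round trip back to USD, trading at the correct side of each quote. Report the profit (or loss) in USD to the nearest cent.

Best loop USD → KRW → BRL → USD:
USD 29,427,000.00 ÷ 0.00083650 (buy KRW at ask) = KRW 35,178,720,861
KRW 35,178,720,861 ÷ 263.69 (buy BRL at ask) = BRL 133,409,385.49
BRL 133,409,385.49 × 0.22174 (sell BRL at bid) = USD 29,582,197.14

Net profit: USD 155,197.14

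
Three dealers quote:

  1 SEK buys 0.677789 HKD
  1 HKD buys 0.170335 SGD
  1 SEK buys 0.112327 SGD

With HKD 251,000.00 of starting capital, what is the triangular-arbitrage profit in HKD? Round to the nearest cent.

Profit: HKD 6,981.15

Profitable loop is HKD → SGD → SEK → HKD:
HKD 251,000.00 × 0.170335 = SGD 42,754.08
SGD 42,754.08 ÷ 0.112327 = SEK 380,621.62
SEK 380,621.62 × 0.677789 = HKD 257,981.15
Profit = HKD 257,981.15 − HKD 251,000.00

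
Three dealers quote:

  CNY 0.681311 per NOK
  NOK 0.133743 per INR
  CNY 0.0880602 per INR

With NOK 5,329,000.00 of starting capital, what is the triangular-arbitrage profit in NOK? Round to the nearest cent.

Profitable loop is NOK → CNY → INR → NOK:
NOK 5,329,000.00 × 0.681311 = CNY 3,630,706.32
CNY 3,630,706.32 ÷ 0.0880602 = INR 41,229,821.41
INR 41,229,821.41 × 0.133743 = NOK 5,514,200.00
Profit = NOK 5,514,200.00 − NOK 5,329,000.00

Profit: NOK 185,200.00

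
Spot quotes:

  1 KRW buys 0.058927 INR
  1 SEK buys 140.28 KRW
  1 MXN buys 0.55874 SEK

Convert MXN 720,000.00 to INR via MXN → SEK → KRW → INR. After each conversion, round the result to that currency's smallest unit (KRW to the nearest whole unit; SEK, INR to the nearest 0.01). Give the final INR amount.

MXN 720,000.00 × 0.55874 = SEK 402,292.80
SEK 402,292.80 × 140.28 = KRW 56,433,634
KRW 56,433,634 × 0.058927 = INR 3,325,464.75

INR 3,325,464.75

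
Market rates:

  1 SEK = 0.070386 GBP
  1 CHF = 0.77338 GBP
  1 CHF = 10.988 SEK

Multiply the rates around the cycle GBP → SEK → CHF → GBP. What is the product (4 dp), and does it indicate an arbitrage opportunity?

Around GBP → SEK → CHF → GBP: 1 ÷ 0.070386 ÷ 10.988 × 0.77338 = 0.999972
Product ≈ 1 (deviation 0.003%, within rounding noise).

1.0000 (no arbitrage)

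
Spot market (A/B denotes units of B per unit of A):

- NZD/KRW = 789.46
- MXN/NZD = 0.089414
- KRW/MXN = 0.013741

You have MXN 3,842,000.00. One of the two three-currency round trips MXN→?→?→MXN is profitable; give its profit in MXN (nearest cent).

Profit: MXN 118,986.54

Profitable loop is MXN → KRW → NZD → MXN:
MXN 3,842,000.00 ÷ 0.013741 = KRW 279,601,194
KRW 279,601,194 ÷ 789.46 = NZD 354,167.65
NZD 354,167.65 ÷ 0.089414 = MXN 3,960,986.54
Profit = MXN 3,960,986.54 − MXN 3,842,000.00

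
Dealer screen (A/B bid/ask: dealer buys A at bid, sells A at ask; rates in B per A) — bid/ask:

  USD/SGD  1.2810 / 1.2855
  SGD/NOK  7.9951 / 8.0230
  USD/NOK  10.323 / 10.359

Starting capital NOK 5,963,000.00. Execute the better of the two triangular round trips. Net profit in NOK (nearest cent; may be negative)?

Net profit: NOK 5,454.17

Best loop NOK → SGD → USD → NOK:
NOK 5,963,000.00 ÷ 8.0230 (buy SGD at ask) = SGD 743,238.19
SGD 743,238.19 ÷ 1.2855 (buy USD at ask) = USD 578,170.51
USD 578,170.51 × 10.323 (sell USD at bid) = NOK 5,968,454.17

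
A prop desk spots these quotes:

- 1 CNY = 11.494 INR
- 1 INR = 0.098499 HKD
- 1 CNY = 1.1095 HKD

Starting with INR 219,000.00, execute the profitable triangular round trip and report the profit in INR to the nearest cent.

Profitable loop is INR → HKD → CNY → INR:
INR 219,000.00 × 0.098499 = HKD 21,571.28
HKD 21,571.28 ÷ 1.1095 = CNY 19,442.34
CNY 19,442.34 × 11.494 = INR 223,470.31
Profit = INR 223,470.31 − INR 219,000.00

Profit: INR 4,470.31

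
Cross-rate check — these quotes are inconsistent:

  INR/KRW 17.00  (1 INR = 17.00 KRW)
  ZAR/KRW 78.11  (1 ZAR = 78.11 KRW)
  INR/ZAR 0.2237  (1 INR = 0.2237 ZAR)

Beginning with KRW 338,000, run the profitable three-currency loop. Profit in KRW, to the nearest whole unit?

Profit: KRW 9,408

Profitable loop is KRW → INR → ZAR → KRW:
KRW 338,000 ÷ 17.00 = INR 19,882.35
INR 19,882.35 × 0.2237 = ZAR 4,447.68
ZAR 4,447.68 × 78.11 = KRW 347,408
Profit = KRW 347,408 − KRW 338,000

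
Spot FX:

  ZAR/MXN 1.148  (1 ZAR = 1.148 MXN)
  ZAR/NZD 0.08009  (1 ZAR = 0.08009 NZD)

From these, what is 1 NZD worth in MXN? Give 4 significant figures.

1 NZD ÷ 0.08009 = 12.486 ZAR
12.486 ZAR × 1.148 = 14.3339 MXN

NZD/MXN = 14.33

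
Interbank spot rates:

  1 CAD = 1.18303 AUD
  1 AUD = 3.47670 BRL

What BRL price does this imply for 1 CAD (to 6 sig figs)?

CAD/BRL = 4.11304

1 CAD × 1.18303 = 1.18303 AUD
1.18303 AUD × 3.47670 = 4.11304 BRL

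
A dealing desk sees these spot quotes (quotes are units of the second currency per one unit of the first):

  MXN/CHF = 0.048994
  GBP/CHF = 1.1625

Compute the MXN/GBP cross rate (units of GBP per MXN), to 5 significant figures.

MXN/GBP = 0.042145

1 MXN × 0.048994 = 0.048994 CHF
0.048994 CHF ÷ 1.1625 = 0.0421454 GBP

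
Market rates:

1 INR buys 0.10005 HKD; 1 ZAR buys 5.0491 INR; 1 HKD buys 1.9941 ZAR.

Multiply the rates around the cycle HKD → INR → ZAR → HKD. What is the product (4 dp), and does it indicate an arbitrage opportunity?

Around HKD → INR → ZAR → HKD: 1 ÷ 0.10005 ÷ 5.0491 ÷ 1.9941 = 0.992709
Product < 1; profitable direction is HKD → ZAR → INR → HKD.

0.9927 (arbitrage exists)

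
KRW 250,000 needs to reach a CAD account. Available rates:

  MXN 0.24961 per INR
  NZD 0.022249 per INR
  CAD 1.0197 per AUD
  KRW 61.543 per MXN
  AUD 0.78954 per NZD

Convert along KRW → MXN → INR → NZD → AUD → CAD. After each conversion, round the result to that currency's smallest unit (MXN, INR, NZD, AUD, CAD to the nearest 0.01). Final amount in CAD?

KRW 250,000 ÷ 61.543 = MXN 4,062.20
MXN 4,062.20 ÷ 0.24961 = INR 16,274.19
INR 16,274.19 × 0.022249 = NZD 362.08
NZD 362.08 × 0.78954 = AUD 285.88
AUD 285.88 × 1.0197 = CAD 291.51

CAD 291.51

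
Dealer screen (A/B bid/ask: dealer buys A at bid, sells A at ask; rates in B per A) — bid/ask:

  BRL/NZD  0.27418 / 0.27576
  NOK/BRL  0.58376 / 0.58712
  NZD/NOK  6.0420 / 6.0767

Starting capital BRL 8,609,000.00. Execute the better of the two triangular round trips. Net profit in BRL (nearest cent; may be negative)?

Best loop BRL → NOK → NZD → BRL:
BRL 8,609,000.00 ÷ 0.58712 (buy NOK at ask) = NOK 14,663,101.24
NOK 14,663,101.24 ÷ 6.0767 (buy NZD at ask) = NZD 2,413,003.97
NZD 2,413,003.97 ÷ 0.27576 (buy BRL at ask) = BRL 8,750,377.04

Net profit: BRL 141,377.04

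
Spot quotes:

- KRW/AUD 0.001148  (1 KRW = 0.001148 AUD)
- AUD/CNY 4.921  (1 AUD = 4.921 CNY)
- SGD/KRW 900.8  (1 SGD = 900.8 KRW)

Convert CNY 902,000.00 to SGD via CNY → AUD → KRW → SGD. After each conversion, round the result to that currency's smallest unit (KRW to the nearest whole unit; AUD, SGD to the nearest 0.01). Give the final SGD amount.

SGD 177,248.64

CNY 902,000.00 ÷ 4.921 = AUD 183,296.08
AUD 183,296.08 ÷ 0.001148 = KRW 159,665,575
KRW 159,665,575 ÷ 900.8 = SGD 177,248.64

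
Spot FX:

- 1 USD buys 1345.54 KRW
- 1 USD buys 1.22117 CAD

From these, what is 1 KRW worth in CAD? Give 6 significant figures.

1 KRW ÷ 1345.54 = 0.000743196 USD
0.000743196 USD × 1.22117 = 0.000907569 CAD

KRW/CAD = 0.000907569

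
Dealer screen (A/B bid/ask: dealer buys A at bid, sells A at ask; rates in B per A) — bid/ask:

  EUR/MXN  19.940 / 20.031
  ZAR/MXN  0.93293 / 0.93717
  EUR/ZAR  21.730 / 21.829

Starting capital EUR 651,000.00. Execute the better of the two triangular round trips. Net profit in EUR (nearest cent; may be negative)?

Net profit: EUR 7,850.90

Best loop EUR → ZAR → MXN → EUR:
EUR 651,000.00 × 21.730 (sell EUR at bid) = ZAR 14,146,230.00
ZAR 14,146,230.00 × 0.93293 (sell ZAR at bid) = MXN 13,197,442.35
MXN 13,197,442.35 ÷ 20.031 (buy EUR at ask) = EUR 658,850.90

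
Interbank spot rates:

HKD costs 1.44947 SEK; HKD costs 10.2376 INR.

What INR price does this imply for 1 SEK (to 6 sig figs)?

SEK/INR = 7.06300

1 SEK ÷ 1.44947 = 0.689907 HKD
0.689907 HKD × 10.2376 = 7.063 INR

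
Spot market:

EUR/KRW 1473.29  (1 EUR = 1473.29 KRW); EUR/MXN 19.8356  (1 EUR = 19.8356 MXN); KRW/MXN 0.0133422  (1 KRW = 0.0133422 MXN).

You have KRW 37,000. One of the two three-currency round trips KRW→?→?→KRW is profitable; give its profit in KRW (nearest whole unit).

Profit: KRW 336

Profitable loop is KRW → EUR → MXN → KRW:
KRW 37,000 ÷ 1473.29 = EUR 25.11
EUR 25.11 × 19.8356 = MXN 498.15
MXN 498.15 ÷ 0.0133422 = KRW 37,336
Profit = KRW 37,336 − KRW 37,000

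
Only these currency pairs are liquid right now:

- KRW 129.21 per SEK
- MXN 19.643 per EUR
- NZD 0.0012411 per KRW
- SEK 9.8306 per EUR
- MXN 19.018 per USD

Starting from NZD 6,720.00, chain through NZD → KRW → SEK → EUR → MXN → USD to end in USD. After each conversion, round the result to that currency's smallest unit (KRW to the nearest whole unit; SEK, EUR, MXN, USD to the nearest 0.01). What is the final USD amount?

NZD 6,720.00 ÷ 0.0012411 = KRW 5,414,552
KRW 5,414,552 ÷ 129.21 = SEK 41,905.05
SEK 41,905.05 ÷ 9.8306 = EUR 4,262.72
EUR 4,262.72 × 19.643 = MXN 83,732.61
MXN 83,732.61 ÷ 19.018 = USD 4,402.81

USD 4,402.81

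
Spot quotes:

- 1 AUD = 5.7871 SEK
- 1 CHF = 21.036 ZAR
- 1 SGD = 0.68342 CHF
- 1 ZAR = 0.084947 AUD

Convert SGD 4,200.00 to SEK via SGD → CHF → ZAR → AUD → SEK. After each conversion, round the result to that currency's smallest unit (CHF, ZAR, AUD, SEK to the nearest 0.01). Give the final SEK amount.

SEK 29,683.08

SGD 4,200.00 × 0.68342 = CHF 2,870.36
CHF 2,870.36 × 21.036 = ZAR 60,380.89
ZAR 60,380.89 × 0.084947 = AUD 5,129.18
AUD 5,129.18 × 5.7871 = SEK 29,683.08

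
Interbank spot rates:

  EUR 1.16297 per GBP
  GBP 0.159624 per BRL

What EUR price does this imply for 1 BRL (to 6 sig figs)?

BRL/EUR = 0.185638

1 BRL × 0.159624 = 0.159624 GBP
0.159624 GBP × 1.16297 = 0.185638 EUR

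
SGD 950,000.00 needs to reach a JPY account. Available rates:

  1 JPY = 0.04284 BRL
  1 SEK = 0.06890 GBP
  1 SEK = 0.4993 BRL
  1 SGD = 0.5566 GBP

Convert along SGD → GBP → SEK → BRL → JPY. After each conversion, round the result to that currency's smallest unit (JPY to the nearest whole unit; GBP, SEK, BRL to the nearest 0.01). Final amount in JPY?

SGD 950,000.00 × 0.5566 = GBP 528,770.00
GBP 528,770.00 ÷ 0.06890 = SEK 7,674,455.73
SEK 7,674,455.73 × 0.4993 = BRL 3,831,855.75
BRL 3,831,855.75 ÷ 0.04284 = JPY 89,445,746

JPY 89,445,746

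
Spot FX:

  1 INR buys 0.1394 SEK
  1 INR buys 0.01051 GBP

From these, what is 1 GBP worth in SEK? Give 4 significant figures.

GBP/SEK = 13.26

1 GBP ÷ 0.01051 = 95.1475 INR
95.1475 INR × 0.1394 = 13.2636 SEK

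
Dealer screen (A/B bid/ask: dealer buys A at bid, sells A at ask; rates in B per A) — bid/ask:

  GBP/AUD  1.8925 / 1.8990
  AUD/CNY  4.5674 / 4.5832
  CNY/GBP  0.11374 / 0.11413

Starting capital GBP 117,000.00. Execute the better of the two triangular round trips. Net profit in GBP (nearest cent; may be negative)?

Best loop GBP → CNY → AUD → GBP:
GBP 117,000.00 ÷ 0.11413 (buy CNY at ask) = CNY 1,025,146.76
CNY 1,025,146.76 ÷ 4.5832 (buy AUD at ask) = AUD 223,674.89
AUD 223,674.89 ÷ 1.8990 (buy GBP at ask) = GBP 117,785.62

Net profit: GBP 785.62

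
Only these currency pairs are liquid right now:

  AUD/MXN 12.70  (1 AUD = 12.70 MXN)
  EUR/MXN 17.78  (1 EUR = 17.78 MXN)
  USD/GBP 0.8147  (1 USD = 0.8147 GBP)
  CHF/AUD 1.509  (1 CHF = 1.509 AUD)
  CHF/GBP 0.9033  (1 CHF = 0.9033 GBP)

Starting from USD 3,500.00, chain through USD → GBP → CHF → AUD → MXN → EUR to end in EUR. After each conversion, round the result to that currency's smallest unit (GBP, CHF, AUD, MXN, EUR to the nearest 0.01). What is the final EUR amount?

EUR 3,402.47

USD 3,500.00 × 0.8147 = GBP 2,851.45
GBP 2,851.45 ÷ 0.9033 = CHF 3,156.70
CHF 3,156.70 × 1.509 = AUD 4,763.46
AUD 4,763.46 × 12.70 = MXN 60,495.94
MXN 60,495.94 ÷ 17.78 = EUR 3,402.47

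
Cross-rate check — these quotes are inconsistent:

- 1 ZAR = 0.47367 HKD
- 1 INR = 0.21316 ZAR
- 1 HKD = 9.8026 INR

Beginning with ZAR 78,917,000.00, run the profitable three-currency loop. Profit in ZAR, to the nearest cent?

Profit: ZAR 817,760.66

Profitable loop is ZAR → INR → HKD → ZAR:
ZAR 78,917,000.00 ÷ 0.21316 = INR 370,224,244.70
INR 370,224,244.70 ÷ 9.8026 = HKD 37,767,964.08
HKD 37,767,964.08 ÷ 0.47367 = ZAR 79,734,760.66
Profit = ZAR 79,734,760.66 − ZAR 78,917,000.00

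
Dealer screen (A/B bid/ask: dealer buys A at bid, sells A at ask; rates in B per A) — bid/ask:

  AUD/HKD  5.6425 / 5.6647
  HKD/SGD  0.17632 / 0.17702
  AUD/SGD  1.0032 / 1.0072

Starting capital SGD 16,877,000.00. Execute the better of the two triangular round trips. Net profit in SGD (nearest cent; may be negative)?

Best loop SGD → HKD → AUD → SGD:
SGD 16,877,000.00 ÷ 0.17702 (buy HKD at ask) = HKD 95,339,509.66
HKD 95,339,509.66 ÷ 5.6647 (buy AUD at ask) = AUD 16,830,460.51
AUD 16,830,460.51 × 1.0032 (sell AUD at bid) = SGD 16,884,317.99

Net profit: SGD 7,317.99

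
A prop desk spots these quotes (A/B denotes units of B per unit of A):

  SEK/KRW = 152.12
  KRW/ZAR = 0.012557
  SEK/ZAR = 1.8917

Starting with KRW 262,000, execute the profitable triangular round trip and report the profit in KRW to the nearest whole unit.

Profit: KRW 2,558

Profitable loop is KRW → ZAR → SEK → KRW:
KRW 262,000 × 0.012557 = ZAR 3,289.93
ZAR 3,289.93 ÷ 1.8917 = SEK 1,739.14
SEK 1,739.14 × 152.12 = KRW 264,558
Profit = KRW 264,558 − KRW 262,000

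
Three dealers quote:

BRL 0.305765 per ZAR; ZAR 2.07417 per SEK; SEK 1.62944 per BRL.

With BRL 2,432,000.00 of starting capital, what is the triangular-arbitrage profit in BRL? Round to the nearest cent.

Profitable loop is BRL → SEK → ZAR → BRL:
BRL 2,432,000.00 × 1.62944 = SEK 3,962,798.08
SEK 3,962,798.08 × 2.07417 = ZAR 8,219,516.89
ZAR 8,219,516.89 × 0.305765 = BRL 2,513,240.58
Profit = BRL 2,513,240.58 − BRL 2,432,000.00

Profit: BRL 81,240.58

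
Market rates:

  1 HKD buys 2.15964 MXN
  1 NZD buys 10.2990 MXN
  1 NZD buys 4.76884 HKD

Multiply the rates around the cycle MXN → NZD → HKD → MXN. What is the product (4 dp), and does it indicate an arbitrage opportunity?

1.0000 (no arbitrage)

Around MXN → NZD → HKD → MXN: 1 ÷ 10.2990 × 4.76884 × 2.15964 = 0.999998
Product ≈ 1 (deviation 0.000%, within rounding noise).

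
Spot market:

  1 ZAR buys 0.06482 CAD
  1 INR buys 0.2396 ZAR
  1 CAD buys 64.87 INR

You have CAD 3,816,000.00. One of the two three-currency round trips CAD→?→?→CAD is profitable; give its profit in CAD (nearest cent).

Profit: CAD 28,572.94

Profitable loop is CAD → INR → ZAR → CAD:
CAD 3,816,000.00 × 64.87 = INR 247,543,920.00
INR 247,543,920.00 × 0.2396 = ZAR 59,311,523.23
ZAR 59,311,523.23 × 0.06482 = CAD 3,844,572.94
Profit = CAD 3,844,572.94 − CAD 3,816,000.00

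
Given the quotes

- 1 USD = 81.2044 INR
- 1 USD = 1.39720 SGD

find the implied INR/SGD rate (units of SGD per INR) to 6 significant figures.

1 INR ÷ 81.2044 = 0.0123146 USD
0.0123146 USD × 1.39720 = 0.017206 SGD

INR/SGD = 0.0172060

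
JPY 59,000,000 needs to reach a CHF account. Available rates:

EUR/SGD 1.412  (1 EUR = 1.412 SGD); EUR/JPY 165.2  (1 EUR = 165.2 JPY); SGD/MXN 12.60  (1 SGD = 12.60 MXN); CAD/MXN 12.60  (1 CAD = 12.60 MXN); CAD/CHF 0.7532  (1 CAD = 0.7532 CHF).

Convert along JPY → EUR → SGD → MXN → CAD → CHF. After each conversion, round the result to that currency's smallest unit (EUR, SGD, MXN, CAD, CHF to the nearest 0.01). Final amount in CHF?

JPY 59,000,000 ÷ 165.2 = EUR 357,142.86
EUR 357,142.86 × 1.412 = SGD 504,285.72
SGD 504,285.72 × 12.60 = MXN 6,354,000.07
MXN 6,354,000.07 ÷ 12.60 = CAD 504,285.72
CAD 504,285.72 × 0.7532 = CHF 379,828.00

CHF 379,828.00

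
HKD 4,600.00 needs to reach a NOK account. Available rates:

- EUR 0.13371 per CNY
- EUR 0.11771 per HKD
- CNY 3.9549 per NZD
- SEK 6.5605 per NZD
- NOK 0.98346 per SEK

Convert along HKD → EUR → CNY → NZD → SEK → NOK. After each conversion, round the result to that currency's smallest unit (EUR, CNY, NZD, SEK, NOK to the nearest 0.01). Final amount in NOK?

NOK 6,606.45

HKD 4,600.00 × 0.11771 = EUR 541.47
EUR 541.47 ÷ 0.13371 = CNY 4,049.58
CNY 4,049.58 ÷ 3.9549 = NZD 1,023.94
NZD 1,023.94 × 6.5605 = SEK 6,717.56
SEK 6,717.56 × 0.98346 = NOK 6,606.45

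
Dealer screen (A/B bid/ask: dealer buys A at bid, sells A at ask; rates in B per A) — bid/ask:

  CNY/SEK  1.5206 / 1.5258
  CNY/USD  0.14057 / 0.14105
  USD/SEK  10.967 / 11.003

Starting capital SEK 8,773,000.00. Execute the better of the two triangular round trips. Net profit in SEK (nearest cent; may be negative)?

Net profit: SEK 91,025.71

Best loop SEK → CNY → USD → SEK:
SEK 8,773,000.00 ÷ 1.5258 (buy CNY at ask) = CNY 5,749,770.61
CNY 5,749,770.61 × 0.14057 (sell CNY at bid) = USD 808,245.25
USD 808,245.25 × 10.967 (sell USD at bid) = SEK 8,864,025.71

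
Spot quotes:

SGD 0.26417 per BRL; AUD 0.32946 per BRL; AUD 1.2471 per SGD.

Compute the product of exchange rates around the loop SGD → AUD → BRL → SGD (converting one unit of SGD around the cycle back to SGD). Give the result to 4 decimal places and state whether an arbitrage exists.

Around SGD → AUD → BRL → SGD: 1 × 1.2471 ÷ 0.32946 × 0.26417 = 0.999959
Product ≈ 1 (deviation 0.004%, within rounding noise).

1.0000 (no arbitrage)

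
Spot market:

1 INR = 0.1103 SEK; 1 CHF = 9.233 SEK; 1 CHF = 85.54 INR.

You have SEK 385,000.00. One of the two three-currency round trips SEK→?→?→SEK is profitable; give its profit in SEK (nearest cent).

Profit: SEK 8,425.63

Profitable loop is SEK → CHF → INR → SEK:
SEK 385,000.00 ÷ 9.233 = CHF 41,698.26
CHF 41,698.26 × 85.54 = INR 3,566,868.84
INR 3,566,868.84 × 0.1103 = SEK 393,425.63
Profit = SEK 393,425.63 − SEK 385,000.00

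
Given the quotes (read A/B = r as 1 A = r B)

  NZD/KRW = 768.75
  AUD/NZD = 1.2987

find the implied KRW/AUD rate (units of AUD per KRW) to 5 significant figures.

KRW/AUD = 0.0010016

1 KRW ÷ 768.75 = 0.00130081 NZD
0.00130081 NZD ÷ 1.2987 = 0.00100163 AUD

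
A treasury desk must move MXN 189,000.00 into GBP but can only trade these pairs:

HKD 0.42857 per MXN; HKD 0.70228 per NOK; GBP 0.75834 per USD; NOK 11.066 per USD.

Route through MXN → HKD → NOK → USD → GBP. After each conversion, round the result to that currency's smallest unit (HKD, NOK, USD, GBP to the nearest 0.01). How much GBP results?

GBP 7,904.00

MXN 189,000.00 × 0.42857 = HKD 80,999.73
HKD 80,999.73 ÷ 0.70228 = NOK 115,338.23
NOK 115,338.23 ÷ 11.066 = USD 10,422.76
USD 10,422.76 × 0.75834 = GBP 7,904.00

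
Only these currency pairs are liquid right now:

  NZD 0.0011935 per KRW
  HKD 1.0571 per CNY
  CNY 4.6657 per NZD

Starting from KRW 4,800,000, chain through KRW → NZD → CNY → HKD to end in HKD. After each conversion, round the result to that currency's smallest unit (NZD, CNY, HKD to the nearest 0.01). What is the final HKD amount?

HKD 28,255.08

KRW 4,800,000 × 0.0011935 = NZD 5,728.80
NZD 5,728.80 × 4.6657 = CNY 26,728.86
CNY 26,728.86 × 1.0571 = HKD 28,255.08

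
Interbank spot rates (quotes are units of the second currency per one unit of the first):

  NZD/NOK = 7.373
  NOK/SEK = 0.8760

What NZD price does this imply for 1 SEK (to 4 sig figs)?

SEK/NZD = 0.1548

1 SEK ÷ 0.8760 = 1.14155 NOK
1.14155 NOK ÷ 7.373 = 0.154829 NZD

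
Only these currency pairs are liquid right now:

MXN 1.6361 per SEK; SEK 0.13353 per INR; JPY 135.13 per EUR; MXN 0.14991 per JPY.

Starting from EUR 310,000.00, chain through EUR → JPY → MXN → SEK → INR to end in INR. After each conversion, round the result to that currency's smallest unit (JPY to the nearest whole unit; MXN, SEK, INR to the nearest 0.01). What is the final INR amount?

INR 28,744,541.15

EUR 310,000.00 × 135.13 = JPY 41,890,300
JPY 41,890,300 × 0.14991 = MXN 6,279,774.87
MXN 6,279,774.87 ÷ 1.6361 = SEK 3,838,258.58
SEK 3,838,258.58 ÷ 0.13353 = INR 28,744,541.15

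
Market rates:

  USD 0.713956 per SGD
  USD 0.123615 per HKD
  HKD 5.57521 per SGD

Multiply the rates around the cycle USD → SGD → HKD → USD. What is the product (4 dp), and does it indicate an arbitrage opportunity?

0.9653 (arbitrage exists)

Around USD → SGD → HKD → USD: 1 ÷ 0.713956 × 5.57521 × 0.123615 = 0.965297
Product < 1; profitable direction is USD → HKD → SGD → USD.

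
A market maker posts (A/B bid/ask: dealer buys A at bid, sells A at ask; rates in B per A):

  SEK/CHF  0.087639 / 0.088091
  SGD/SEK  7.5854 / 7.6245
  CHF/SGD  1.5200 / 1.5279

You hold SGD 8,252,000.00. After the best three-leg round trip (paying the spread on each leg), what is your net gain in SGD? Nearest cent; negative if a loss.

Net profit: SGD 86,322.88

Best loop SGD → SEK → CHF → SGD:
SGD 8,252,000.00 × 7.5854 (sell SGD at bid) = SEK 62,594,720.80
SEK 62,594,720.80 × 0.087639 (sell SEK at bid) = CHF 5,485,738.74
CHF 5,485,738.74 × 1.5200 (sell CHF at bid) = SGD 8,338,322.88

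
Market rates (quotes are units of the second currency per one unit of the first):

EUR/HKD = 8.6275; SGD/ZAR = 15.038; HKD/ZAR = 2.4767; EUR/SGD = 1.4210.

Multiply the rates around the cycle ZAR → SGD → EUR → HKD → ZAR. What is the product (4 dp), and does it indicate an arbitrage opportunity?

Around ZAR → SGD → EUR → HKD → ZAR: 1 ÷ 15.038 ÷ 1.4210 × 8.6275 × 2.4767 = 0.999941
Product ≈ 1 (deviation 0.006%, within rounding noise).

0.9999 (no arbitrage)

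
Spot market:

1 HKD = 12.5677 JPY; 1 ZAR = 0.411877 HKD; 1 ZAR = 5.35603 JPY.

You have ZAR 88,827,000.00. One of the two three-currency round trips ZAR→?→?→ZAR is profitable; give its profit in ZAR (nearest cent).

Profit: ZAR 3,083,398.60

Profitable loop is ZAR → JPY → HKD → ZAR:
ZAR 88,827,000.00 × 5.35603 = JPY 475,760,077
JPY 475,760,077 ÷ 12.5677 = HKD 37,855,779.24
HKD 37,855,779.24 ÷ 0.411877 = ZAR 91,910,398.60
Profit = ZAR 91,910,398.60 − ZAR 88,827,000.00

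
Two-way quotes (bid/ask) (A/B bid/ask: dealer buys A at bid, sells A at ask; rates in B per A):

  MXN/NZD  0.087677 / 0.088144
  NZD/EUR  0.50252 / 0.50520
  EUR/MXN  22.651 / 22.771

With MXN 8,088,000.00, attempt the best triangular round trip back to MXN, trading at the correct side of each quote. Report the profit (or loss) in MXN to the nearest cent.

Net result: MXN -16,252.74 (no profitable arbitrage after spreads)

Best loop MXN → NZD → EUR → MXN:
MXN 8,088,000.00 × 0.087677 (sell MXN at bid) = NZD 709,131.58
NZD 709,131.58 × 0.50252 (sell NZD at bid) = EUR 356,352.80
EUR 356,352.80 × 22.651 (sell EUR at bid) = MXN 8,071,747.26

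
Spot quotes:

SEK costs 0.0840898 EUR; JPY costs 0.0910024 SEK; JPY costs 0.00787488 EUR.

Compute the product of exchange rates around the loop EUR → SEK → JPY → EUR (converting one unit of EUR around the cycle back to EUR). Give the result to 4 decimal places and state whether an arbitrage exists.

Around EUR → SEK → JPY → EUR: 1 ÷ 0.0840898 ÷ 0.0910024 × 0.00787488 = 1.029077
Product > 1; profitable direction is EUR → SEK → JPY → EUR.

1.0291 (arbitrage exists)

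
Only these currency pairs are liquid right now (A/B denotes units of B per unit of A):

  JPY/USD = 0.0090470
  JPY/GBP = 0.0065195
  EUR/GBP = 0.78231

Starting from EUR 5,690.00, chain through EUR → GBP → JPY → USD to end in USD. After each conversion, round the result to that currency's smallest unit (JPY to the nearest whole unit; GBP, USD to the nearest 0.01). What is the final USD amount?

EUR 5,690.00 × 0.78231 = GBP 4,451.34
GBP 4,451.34 ÷ 0.0065195 = JPY 682,773
JPY 682,773 × 0.0090470 = USD 6,177.05

USD 6,177.05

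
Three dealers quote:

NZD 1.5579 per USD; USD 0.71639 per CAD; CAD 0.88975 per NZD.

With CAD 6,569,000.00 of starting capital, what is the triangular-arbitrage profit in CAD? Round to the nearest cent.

Profitable loop is CAD → NZD → USD → CAD:
CAD 6,569,000.00 ÷ 0.88975 = NZD 7,382,972.75
NZD 7,382,972.75 ÷ 1.5579 = USD 4,739,054.33
USD 4,739,054.33 ÷ 0.71639 = CAD 6,615,187.72
Profit = CAD 6,615,187.72 − CAD 6,569,000.00

Profit: CAD 46,187.72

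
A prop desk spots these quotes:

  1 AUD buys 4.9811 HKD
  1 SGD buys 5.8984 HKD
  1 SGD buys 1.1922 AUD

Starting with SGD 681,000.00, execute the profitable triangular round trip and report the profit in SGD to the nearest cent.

Profit: SGD 4,625.99

Profitable loop is SGD → AUD → HKD → SGD:
SGD 681,000.00 × 1.1922 = AUD 811,888.20
AUD 811,888.20 × 4.9811 = HKD 4,044,096.31
HKD 4,044,096.31 ÷ 5.8984 = SGD 685,625.99
Profit = SGD 685,625.99 − SGD 681,000.00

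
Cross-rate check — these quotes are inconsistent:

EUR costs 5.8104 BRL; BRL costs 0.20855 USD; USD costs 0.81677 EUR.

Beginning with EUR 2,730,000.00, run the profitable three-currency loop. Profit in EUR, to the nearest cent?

Profitable loop is EUR → USD → BRL → EUR:
EUR 2,730,000.00 ÷ 0.81677 = USD 3,342,434.22
USD 3,342,434.22 ÷ 0.20855 = BRL 16,027,016.17
BRL 16,027,016.17 ÷ 5.8104 = EUR 2,758,332.67
Profit = EUR 2,758,332.67 − EUR 2,730,000.00

Profit: EUR 28,332.67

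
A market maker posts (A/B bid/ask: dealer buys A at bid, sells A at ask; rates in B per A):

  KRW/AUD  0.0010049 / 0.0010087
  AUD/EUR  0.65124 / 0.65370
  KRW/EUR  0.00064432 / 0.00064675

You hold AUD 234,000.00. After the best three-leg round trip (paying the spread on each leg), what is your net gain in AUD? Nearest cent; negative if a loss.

Best loop AUD → EUR → KRW → AUD:
AUD 234,000.00 × 0.65124 (sell AUD at bid) = EUR 152,390.16
EUR 152,390.16 ÷ 0.00064675 (buy KRW at ask) = KRW 235,624,523
KRW 235,624,523 × 0.0010049 (sell KRW at bid) = AUD 236,779.08

Net profit: AUD 2,779.08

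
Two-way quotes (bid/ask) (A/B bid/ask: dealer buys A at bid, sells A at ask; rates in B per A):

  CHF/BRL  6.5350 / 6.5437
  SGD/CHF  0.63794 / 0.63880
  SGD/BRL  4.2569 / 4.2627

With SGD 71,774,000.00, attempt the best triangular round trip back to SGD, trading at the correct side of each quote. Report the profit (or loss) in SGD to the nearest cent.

Net profit: SGD 1,318,414.84

Best loop SGD → BRL → CHF → SGD:
SGD 71,774,000.00 × 4.2569 (sell SGD at bid) = BRL 305,534,740.60
BRL 305,534,740.60 ÷ 6.5437 (buy CHF at ask) = CHF 46,691,434.60
CHF 46,691,434.60 ÷ 0.63880 (buy SGD at ask) = SGD 73,092,414.84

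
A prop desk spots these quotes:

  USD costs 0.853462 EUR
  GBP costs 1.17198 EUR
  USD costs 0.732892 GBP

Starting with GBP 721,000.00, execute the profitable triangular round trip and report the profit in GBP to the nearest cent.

Profit: GBP 4,623.36

Profitable loop is GBP → EUR → USD → GBP:
GBP 721,000.00 × 1.17198 = EUR 844,997.58
EUR 844,997.58 ÷ 0.853462 = USD 990,082.25
USD 990,082.25 × 0.732892 = GBP 725,623.36
Profit = GBP 725,623.36 − GBP 721,000.00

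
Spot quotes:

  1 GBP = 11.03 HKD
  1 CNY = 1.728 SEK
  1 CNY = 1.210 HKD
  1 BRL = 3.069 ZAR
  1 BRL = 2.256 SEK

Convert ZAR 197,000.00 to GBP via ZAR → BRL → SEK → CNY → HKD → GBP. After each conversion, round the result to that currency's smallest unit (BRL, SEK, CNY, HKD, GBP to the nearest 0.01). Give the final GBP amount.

ZAR 197,000.00 ÷ 3.069 = BRL 64,190.29
BRL 64,190.29 × 2.256 = SEK 144,813.29
SEK 144,813.29 ÷ 1.728 = CNY 83,803.99
CNY 83,803.99 × 1.210 = HKD 101,402.83
HKD 101,402.83 ÷ 11.03 = GBP 9,193.37

GBP 9,193.37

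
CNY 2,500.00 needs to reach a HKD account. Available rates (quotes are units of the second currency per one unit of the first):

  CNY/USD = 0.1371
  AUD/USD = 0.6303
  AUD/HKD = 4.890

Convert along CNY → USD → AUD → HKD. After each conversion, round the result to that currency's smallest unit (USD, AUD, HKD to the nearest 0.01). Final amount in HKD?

HKD 2,659.13

CNY 2,500.00 × 0.1371 = USD 342.75
USD 342.75 ÷ 0.6303 = AUD 543.79
AUD 543.79 × 4.890 = HKD 2,659.13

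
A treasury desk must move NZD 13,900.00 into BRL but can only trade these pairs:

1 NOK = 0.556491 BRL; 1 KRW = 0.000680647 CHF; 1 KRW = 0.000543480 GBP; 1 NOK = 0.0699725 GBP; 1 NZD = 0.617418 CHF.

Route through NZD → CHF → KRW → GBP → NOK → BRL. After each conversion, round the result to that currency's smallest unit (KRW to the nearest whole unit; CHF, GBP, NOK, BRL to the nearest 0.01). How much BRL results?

NZD 13,900.00 × 0.617418 = CHF 8,582.11
CHF 8,582.11 ÷ 0.000680647 = KRW 12,608,753
KRW 12,608,753 × 0.000543480 = GBP 6,852.61
GBP 6,852.61 ÷ 0.0699725 = NOK 97,932.90
NOK 97,932.90 × 0.556491 = BRL 54,498.78

BRL 54,498.78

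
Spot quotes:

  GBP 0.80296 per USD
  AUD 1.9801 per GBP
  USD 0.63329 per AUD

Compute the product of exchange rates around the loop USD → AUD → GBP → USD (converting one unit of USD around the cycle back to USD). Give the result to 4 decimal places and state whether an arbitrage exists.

Around USD → AUD → GBP → USD: 1 ÷ 0.63329 ÷ 1.9801 ÷ 0.80296 = 0.993153
Product < 1; profitable direction is USD → GBP → AUD → USD.

0.9932 (arbitrage exists)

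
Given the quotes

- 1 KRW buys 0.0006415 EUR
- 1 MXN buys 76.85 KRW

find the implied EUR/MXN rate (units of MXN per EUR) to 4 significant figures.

EUR/MXN = 20.28

1 EUR ÷ 0.0006415 = 1558.85 KRW
1558.85 KRW ÷ 76.85 = 20.2843 MXN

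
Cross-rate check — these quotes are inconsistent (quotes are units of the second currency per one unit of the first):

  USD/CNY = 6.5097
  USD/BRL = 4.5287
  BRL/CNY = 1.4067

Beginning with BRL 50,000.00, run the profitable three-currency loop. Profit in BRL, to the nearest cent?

Profit: BRL 1,092.36

Profitable loop is BRL → USD → CNY → BRL:
BRL 50,000.00 ÷ 4.5287 = USD 11,040.70
USD 11,040.70 × 6.5097 = CNY 71,871.62
CNY 71,871.62 ÷ 1.4067 = BRL 51,092.36
Profit = BRL 51,092.36 − BRL 50,000.00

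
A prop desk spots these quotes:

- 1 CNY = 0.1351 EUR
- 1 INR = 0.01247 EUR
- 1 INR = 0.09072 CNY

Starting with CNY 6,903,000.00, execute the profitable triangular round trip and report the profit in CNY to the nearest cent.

Profitable loop is CNY → INR → EUR → CNY:
CNY 6,903,000.00 ÷ 0.09072 = INR 76,091,269.84
INR 76,091,269.84 × 0.01247 = EUR 948,858.13
EUR 948,858.13 ÷ 0.1351 = CNY 7,023,376.28
Profit = CNY 7,023,376.28 − CNY 6,903,000.00

Profit: CNY 120,376.28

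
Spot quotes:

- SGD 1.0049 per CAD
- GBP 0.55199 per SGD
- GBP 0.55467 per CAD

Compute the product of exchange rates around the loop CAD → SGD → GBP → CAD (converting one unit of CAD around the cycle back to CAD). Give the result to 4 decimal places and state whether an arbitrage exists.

1.0000 (no arbitrage)

Around CAD → SGD → GBP → CAD: 1 × 1.0049 × 0.55199 ÷ 0.55467 = 1.000045
Product ≈ 1 (deviation 0.004%, within rounding noise).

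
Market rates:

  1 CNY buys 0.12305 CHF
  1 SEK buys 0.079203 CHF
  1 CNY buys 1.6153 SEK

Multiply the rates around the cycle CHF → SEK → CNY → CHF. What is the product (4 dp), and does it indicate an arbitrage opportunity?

Around CHF → SEK → CNY → CHF: 1 ÷ 0.079203 ÷ 1.6153 × 0.12305 = 0.961804
Product < 1; profitable direction is CHF → CNY → SEK → CHF.

0.9618 (arbitrage exists)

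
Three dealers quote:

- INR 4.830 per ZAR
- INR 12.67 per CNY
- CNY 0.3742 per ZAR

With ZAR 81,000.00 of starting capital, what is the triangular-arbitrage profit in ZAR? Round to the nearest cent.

Profitable loop is ZAR → INR → CNY → ZAR:
ZAR 81,000.00 × 4.830 = INR 391,230.00
INR 391,230.00 ÷ 12.67 = CNY 30,878.45
CNY 30,878.45 ÷ 0.3742 = ZAR 82,518.58
Profit = ZAR 82,518.58 − ZAR 81,000.00

Profit: ZAR 1,518.58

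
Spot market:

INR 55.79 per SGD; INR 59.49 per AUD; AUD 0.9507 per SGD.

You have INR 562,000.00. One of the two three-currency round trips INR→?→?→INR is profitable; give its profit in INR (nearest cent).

Profit: INR 7,727.81

Profitable loop is INR → SGD → AUD → INR:
INR 562,000.00 ÷ 55.79 = SGD 10,073.49
SGD 10,073.49 × 0.9507 = AUD 9,576.87
AUD 9,576.87 × 59.49 = INR 569,727.81
Profit = INR 569,727.81 − INR 562,000.00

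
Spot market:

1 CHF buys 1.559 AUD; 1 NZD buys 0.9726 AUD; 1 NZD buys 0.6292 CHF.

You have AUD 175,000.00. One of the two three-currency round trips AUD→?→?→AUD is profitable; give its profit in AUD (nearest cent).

Profitable loop is AUD → NZD → CHF → AUD:
AUD 175,000.00 ÷ 0.9726 = NZD 179,930.08
NZD 179,930.08 × 0.6292 = CHF 113,212.01
CHF 113,212.01 × 1.559 = AUD 176,497.52
Profit = AUD 176,497.52 − AUD 175,000.00

Profit: AUD 1,497.52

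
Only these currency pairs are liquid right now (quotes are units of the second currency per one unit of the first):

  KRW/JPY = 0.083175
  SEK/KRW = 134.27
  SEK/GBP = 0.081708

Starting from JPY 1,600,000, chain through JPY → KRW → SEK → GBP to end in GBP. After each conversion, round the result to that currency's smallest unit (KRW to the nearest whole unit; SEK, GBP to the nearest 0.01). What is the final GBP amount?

JPY 1,600,000 ÷ 0.083175 = KRW 19,236,549
KRW 19,236,549 ÷ 134.27 = SEK 143,267.66
SEK 143,267.66 × 0.081708 = GBP 11,706.11

GBP 11,706.11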